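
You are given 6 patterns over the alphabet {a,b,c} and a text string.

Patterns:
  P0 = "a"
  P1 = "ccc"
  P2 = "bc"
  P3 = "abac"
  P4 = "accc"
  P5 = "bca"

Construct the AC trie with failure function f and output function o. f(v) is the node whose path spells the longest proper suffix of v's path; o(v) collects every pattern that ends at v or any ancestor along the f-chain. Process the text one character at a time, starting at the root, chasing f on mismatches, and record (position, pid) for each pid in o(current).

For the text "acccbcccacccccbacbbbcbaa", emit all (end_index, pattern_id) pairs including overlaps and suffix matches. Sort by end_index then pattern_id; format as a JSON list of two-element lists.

Build automaton:
Trie nodes:
  0='ε' goto a→1 b→5 c→2
  1='a' goto b→7 c→10  [P0 ends]
  2='c' goto c→3
  3='cc' goto c→4
  4='ccc' goto ·  [P1 ends]
  5='b' goto c→6
  6='bc' goto a→13  [P2 ends]
  7='ab' goto a→8
  8='aba' goto c→9
  9='abac' goto ·  [P3 ends]
  10='ac' goto c→11
  11='acc' goto c→12
  12='accc' goto ·  [P4 ends]
  13='bca' goto ·  [P5 ends]

Failure links (BFS by depth):
  fail(1) 'a': from fail(0)=0 chase 'a': 0 ⇒ 0;  out={0}∪out(0)={0}
  fail(2) 'c': from fail(0)=0 chase 'c': 0 ⇒ 0;  out=∅∪out(0)=∅
  fail(5) 'b': from fail(0)=0 chase 'b': 0 ⇒ 0;  out=∅∪out(0)=∅
  fail(3) 'cc': from fail(2)=0 chase 'c': 0 ⇒ 2;  out=∅∪out(2)=∅
  fail(6) 'bc': from fail(5)=0 chase 'c': 0 ⇒ 2;  out={2}∪out(2)={2}
  fail(7) 'ab': from fail(1)=0 chase 'b': 0 ⇒ 5;  out=∅∪out(5)=∅
  fail(10) 'ac': from fail(1)=0 chase 'c': 0 ⇒ 2;  out=∅∪out(2)=∅
  fail(4) 'ccc': from fail(3)=2 chase 'c': 2 ⇒ 3;  out={1}∪out(3)={1}
  fail(8) 'aba': from fail(7)=5 chase 'a': 5→0 ⇒ 1;  out=∅∪out(1)={0}
  fail(11) 'acc': from fail(10)=2 chase 'c': 2 ⇒ 3;  out=∅∪out(3)=∅
  fail(13) 'bca': from fail(6)=2 chase 'a': 2→0 ⇒ 1;  out={5}∪out(1)={0,5}
  fail(9) 'abac': from fail(8)=1 chase 'c': 1 ⇒ 10;  out={3}∪out(10)={3}
  fail(12) 'accc': from fail(11)=3 chase 'c': 3 ⇒ 4;  out={4}∪out(4)={1,4}

Text stream:
i=0 'a': node 0→1  → match P0@[0:0]
i=1 'c': node 1→10
i=2 'c': node 10→11
i=3 'c': node 11→12  → match P1@[1:3],P4@[0:3]
i=4 'b': node 12→5 (fail-walked)
i=5 'c': node 5→6  → match P2@[4:5]
i=6 'c': node 6→3 (fail-walked)
i=7 'c': node 3→4  → match P1@[5:7]
i=8 'a': node 4→1 (fail-walked)  → match P0@[8:8]
i=9 'c': node 1→10
i=10 'c': node 10→11
i=11 'c': node 11→12  → match P1@[9:11],P4@[8:11]
i=12 'c': node 12→4 (fail-walked)  → match P1@[10:12]
i=13 'c': node 4→4 (fail-walked)  → match P1@[11:13]
i=14 'b': node 4→5 (fail-walked)
i=15 'a': node 5→1 (fail-walked)  → match P0@[15:15]
i=16 'c': node 1→10
i=17 'b': node 10→5 (fail-walked)
i=18 'b': node 5→5 (fail-walked)
i=19 'b': node 5→5 (fail-walked)
i=20 'c': node 5→6  → match P2@[19:20]
i=21 'b': node 6→5 (fail-walked)
i=22 'a': node 5→1 (fail-walked)  → match P0@[22:22]
i=23 'a': node 1→1 (fail-walked)  → match P0@[23:23]

All matches (sorted): [[0,0],[3,1],[3,4],[5,2],[7,1],[8,0],[11,1],[11,4],[12,1],[13,1],[15,0],[20,2],[22,0],[23,0]]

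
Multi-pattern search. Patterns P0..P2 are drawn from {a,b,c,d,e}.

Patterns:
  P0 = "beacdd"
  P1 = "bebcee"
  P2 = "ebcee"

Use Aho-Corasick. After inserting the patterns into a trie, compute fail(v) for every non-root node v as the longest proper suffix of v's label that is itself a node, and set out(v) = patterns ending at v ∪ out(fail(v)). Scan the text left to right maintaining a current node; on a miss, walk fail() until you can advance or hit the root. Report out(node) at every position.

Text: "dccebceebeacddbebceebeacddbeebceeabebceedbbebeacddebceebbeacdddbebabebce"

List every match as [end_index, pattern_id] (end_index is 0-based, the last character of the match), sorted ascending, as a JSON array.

Construct AC machine:
Trie (insert patterns):
  0='ε' goto b→1 e→11
  1='b' goto e→2
  2='be' goto a→3 b→7
  3='bea' goto c→4
  4='beac' goto d→5
  5='beacd' goto d→6
  6='beacdd' goto ·  ←P0
  7='beb' goto c→8
  8='bebc' goto e→9
  9='bebce' goto e→10
  10='bebcee' goto ·  ←P1
  11='e' goto b→12
  12='eb' goto c→13
  13='ebc' goto e→14
  14='ebce' goto e→15
  15='ebcee' goto ·  ←P2

Failure links (BFS by depth):
  n1('b'): parent n0 fail=0; on 'b' 0 → fail=0;  out ∅∪∅=∅
  n11('e'): parent n0 fail=0; on 'e' 0 → fail=0;  out ∅∪∅=∅
  n2('be'): parent n1 fail=0; on 'e' 0 → fail=11;  out ∅∪∅=∅
  n12('eb'): parent n11 fail=0; on 'b' 0 → fail=1;  out ∅∪∅=∅
  n3('bea'): parent n2 fail=11; on 'a' 11→0 → fail=0;  out ∅∪∅=∅
  n7('beb'): parent n2 fail=11; on 'b' 11 → fail=12;  out ∅∪∅=∅
  n13('ebc'): parent n12 fail=1; on 'c' 1→0 → fail=0;  out ∅∪∅=∅
  n4('beac'): parent n3 fail=0; on 'c' 0 → fail=0;  out ∅∪∅=∅
  n8('bebc'): parent n7 fail=12; on 'c' 12 → fail=13;  out ∅∪∅=∅
  n14('ebce'): parent n13 fail=0; on 'e' 0 → fail=11;  out ∅∪∅=∅
  n5('beacd'): parent n4 fail=0; on 'd' 0 → fail=0;  out ∅∪∅=∅
  n9('bebce'): parent n8 fail=13; on 'e' 13 → fail=14;  out ∅∪∅=∅
  n15('ebcee'): parent n14 fail=11; on 'e' 11→0 → fail=11;  out {2}∪∅={2}
  n6('beacdd'): parent n5 fail=0; on 'd' 0 → fail=0;  out {0}∪∅={0}
  n10('bebcee'): parent n9 fail=14; on 'e' 14 → fail=15;  out {1}∪{2}={1,2}

Scan:
[0] read 'd'  n0⇒n0
[1] read 'c'  n0⇒n0
[2] read 'c'  n0⇒n0
[3] read 'e'  n0⇒n11
[4] read 'b'  n11⇒n12
[5] read 'c'  n12⇒n13
[6] read 'e'  n13⇒n14
[7] read 'e'  n14⇒n15  emit P2@[3:7]
[8] read 'b'  n15⇒n12 ·f
[9] read 'e'  n12⇒n2 ·f
[10] read 'a'  n2⇒n3
[11] read 'c'  n3⇒n4
[12] read 'd'  n4⇒n5
[13] read 'd'  n5⇒n6  emit P0@[8:13]
[14] read 'b'  n6⇒n1 ·f
[15] read 'e'  n1⇒n2
[16] read 'b'  n2⇒n7
[17] read 'c'  n7⇒n8
[18] read 'e'  n8⇒n9
[19] read 'e'  n9⇒n10  emit P1@[14:19],P2@[15:19]
[20] read 'b'  n10⇒n12 ·f
[21] read 'e'  n12⇒n2 ·f
[22] read 'a'  n2⇒n3
[23] read 'c'  n3⇒n4
[24] read 'd'  n4⇒n5
[25] read 'd'  n5⇒n6  emit P0@[20:25]
[26] read 'b'  n6⇒n1 ·f
[27] read 'e'  n1⇒n2
[28] read 'e'  n2⇒n11 ·f
[29] read 'b'  n11⇒n12
[30] read 'c'  n12⇒n13
[31] read 'e'  n13⇒n14
[32] read 'e'  n14⇒n15  emit P2@[28:32]
[33] read 'a'  n15⇒n0 ·f
[34] read 'b'  n0⇒n1
[35] read 'e'  n1⇒n2
[36] read 'b'  n2⇒n7
[37] read 'c'  n7⇒n8
[38] read 'e'  n8⇒n9
[39] read 'e'  n9⇒n10  emit P1@[34:39],P2@[35:39]
[40] read 'd'  n10⇒n0 ·f
[41] read 'b'  n0⇒n1
[42] read 'b'  n1⇒n1 ·f
[43] read 'e'  n1⇒n2
[44] read 'b'  n2⇒n7
[45] read 'e'  n7⇒n2 ·f
[46] read 'a'  n2⇒n3
[47] read 'c'  n3⇒n4
[48] read 'd'  n4⇒n5
[49] read 'd'  n5⇒n6  emit P0@[44:49]
[50] read 'e'  n6⇒n11 ·f
[51] read 'b'  n11⇒n12
[52] read 'c'  n12⇒n13
[53] read 'e'  n13⇒n14
[54] read 'e'  n14⇒n15  emit P2@[50:54]
[55] read 'b'  n15⇒n12 ·f
[56] read 'b'  n12⇒n1 ·f
[57] read 'e'  n1⇒n2
[58] read 'a'  n2⇒n3
[59] read 'c'  n3⇒n4
[60] read 'd'  n4⇒n5
[61] read 'd'  n5⇒n6  emit P0@[56:61]
[62] read 'd'  n6⇒n0 ·f
[63] read 'b'  n0⇒n1
[64] read 'e'  n1⇒n2
[65] read 'b'  n2⇒n7
[66] read 'a'  n7⇒n0 ·f
[67] read 'b'  n0⇒n1
[68] read 'e'  n1⇒n2
[69] read 'b'  n2⇒n7
[70] read 'c'  n7⇒n8
[71] read 'e'  n8⇒n9

Result: [[7,2],[13,0],[19,1],[19,2],[25,0],[32,2],[39,1],[39,2],[49,0],[54,2],[61,0]]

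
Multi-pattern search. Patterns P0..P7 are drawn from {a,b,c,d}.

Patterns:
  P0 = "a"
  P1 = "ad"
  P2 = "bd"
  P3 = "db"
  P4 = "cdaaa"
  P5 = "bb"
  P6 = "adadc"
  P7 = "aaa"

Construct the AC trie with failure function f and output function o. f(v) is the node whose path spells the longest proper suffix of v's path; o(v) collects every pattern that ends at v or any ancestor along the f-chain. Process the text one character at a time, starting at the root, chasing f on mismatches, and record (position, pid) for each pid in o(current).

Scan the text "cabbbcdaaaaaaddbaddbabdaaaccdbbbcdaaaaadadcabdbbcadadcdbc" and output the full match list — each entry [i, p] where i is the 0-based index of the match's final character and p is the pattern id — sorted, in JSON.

Construct AC machine:
Trie nodes:
  n0 'ε': a→1 b→3 c→7 d→5
  n1 'a': a→16 d→2  ←P0
  n2 'ad': a→13  ←P1
  n3 'b': b→12 d→4
  n4 'bd': ·  ←P2
  n5 'd': b→6
  n6 'db': ·  ←P3
  n7 'c': d→8
  n8 'cd': a→9
  n9 'cda': a→10
  n10 'cdaa': a→11
  n11 'cdaaa': ·  ←P4
  n12 'bb': ·  ←P5
  n13 'ada': d→14
  n14 'adad': c→15
  n15 'adadc': ·  ←P6
  n16 'aa': a→17
  n17 'aaa': ·  ←P7

Failure links (BFS by depth):
  n1('a'): parent n0 fail=0; on 'a' 0 → fail=0;  out {0}∪∅={0}
  n3('b'): parent n0 fail=0; on 'b' 0 → fail=0;  out ∅∪∅=∅
  n5('d'): parent n0 fail=0; on 'd' 0 → fail=0;  out ∅∪∅=∅
  n7('c'): parent n0 fail=0; on 'c' 0 → fail=0;  out ∅∪∅=∅
  n2('ad'): parent n1 fail=0; on 'd' 0 → fail=5;  out {1}∪∅={1}
  n4('bd'): parent n3 fail=0; on 'd' 0 → fail=5;  out {2}∪∅={2}
  n6('db'): parent n5 fail=0; on 'b' 0 → fail=3;  out {3}∪∅={3}
  n8('cd'): parent n7 fail=0; on 'd' 0 → fail=5;  out ∅∪∅=∅
  n12('bb'): parent n3 fail=0; on 'b' 0 → fail=3;  out {5}∪∅={5}
  n16('aa'): parent n1 fail=0; on 'a' 0 → fail=1;  out ∅∪{0}={0}
  n9('cda'): parent n8 fail=5; on 'a' 5→0 → fail=1;  out ∅∪{0}={0}
  n13('ada'): parent n2 fail=5; on 'a' 5→0 → fail=1;  out ∅∪{0}={0}
  n17('aaa'): parent n16 fail=1; on 'a' 1 → fail=16;  out {7}∪{0}={0,7}
  n10('cdaa'): parent n9 fail=1; on 'a' 1 → fail=16;  out ∅∪{0}={0}
  n14('adad'): parent n13 fail=1; on 'd' 1 → fail=2;  out ∅∪{1}={1}
  n11('cdaaa'): parent n10 fail=16; on 'a' 16 → fail=17;  out {4}∪{0,7}={0,4,7}
  n15('adadc'): parent n14 fail=2; on 'c' 2→5→0 → fail=7;  out {6}∪∅={6}

Text stream:
i=0 'c': node 0→7
i=1 'a': node 7→1 (fail-walked)  emit P0@[1:1]
i=2 'b': node 1→3 (fail-walked)
i=3 'b': node 3→12  emit P5@[2:3]
i=4 'b': node 12→12 (fail-walked)  emit P5@[3:4]
i=5 'c': node 12→7 (fail-walked)
i=6 'd': node 7→8
i=7 'a': node 8→9  emit P0@[7:7]
i=8 'a': node 9→10  emit P0@[8:8]
i=9 'a': node 10→11  emit P0@[9:9],P4@[5:9],P7@[7:9]
i=10 'a': node 11→17 (fail-walked)  emit P0@[10:10],P7@[8:10]
i=11 'a': node 17→17 (fail-walked)  emit P0@[11:11],P7@[9:11]
i=12 'a': node 17→17 (fail-walked)  emit P0@[12:12],P7@[10:12]
i=13 'd': node 17→2 (fail-walked)  emit P1@[12:13]
i=14 'd': node 2→5 (fail-walked)
i=15 'b': node 5→6  emit P3@[14:15]
i=16 'a': node 6→1 (fail-walked)  emit P0@[16:16]
i=17 'd': node 1→2  emit P1@[16:17]
i=18 'd': node 2→5 (fail-walked)
i=19 'b': node 5→6  emit P3@[18:19]
i=20 'a': node 6→1 (fail-walked)  emit P0@[20:20]
i=21 'b': node 1→3 (fail-walked)
i=22 'd': node 3→4  emit P2@[21:22]
i=23 'a': node 4→1 (fail-walked)  emit P0@[23:23]
i=24 'a': node 1→16  emit P0@[24:24]
i=25 'a': node 16→17  emit P0@[25:25],P7@[23:25]
i=26 'c': node 17→7 (fail-walked)
i=27 'c': node 7→7 (fail-walked)
i=28 'd': node 7→8
i=29 'b': node 8→6 (fail-walked)  emit P3@[28:29]
i=30 'b': node 6→12 (fail-walked)  emit P5@[29:30]
i=31 'b': node 12→12 (fail-walked)  emit P5@[30:31]
i=32 'c': node 12→7 (fail-walked)
i=33 'd': node 7→8
i=34 'a': node 8→9  emit P0@[34:34]
i=35 'a': node 9→10  emit P0@[35:35]
i=36 'a': node 10→11  emit P0@[36:36],P4@[32:36],P7@[34:36]
i=37 'a': node 11→17 (fail-walked)  emit P0@[37:37],P7@[35:37]
i=38 'a': node 17→17 (fail-walked)  emit P0@[38:38],P7@[36:38]
i=39 'd': node 17→2 (fail-walked)  emit P1@[38:39]
i=40 'a': node 2→13  emit P0@[40:40]
i=41 'd': node 13→14  emit P1@[40:41]
i=42 'c': node 14→15  emit P6@[38:42]
i=43 'a': node 15→1 (fail-walked)  emit P0@[43:43]
i=44 'b': node 1→3 (fail-walked)
i=45 'd': node 3→4  emit P2@[44:45]
i=46 'b': node 4→6 (fail-walked)  emit P3@[45:46]
i=47 'b': node 6→12 (fail-walked)  emit P5@[46:47]
i=48 'c': node 12→7 (fail-walked)
i=49 'a': node 7→1 (fail-walked)  emit P0@[49:49]
i=50 'd': node 1→2  emit P1@[49:50]
i=51 'a': node 2→13  emit P0@[51:51]
i=52 'd': node 13→14  emit P1@[51:52]
i=53 'c': node 14→15  emit P6@[49:53]
i=54 'd': node 15→8 (fail-walked)
i=55 'b': node 8→6 (fail-walked)  emit P3@[54:55]
i=56 'c': node 6→7 (fail-walked)

Matches: [[1,0],[3,5],[4,5],[7,0],[8,0],[9,0],[9,4],[9,7],[10,0],[10,7],[11,0],[11,7],[12,0],[12,7],[13,1],[15,3],[16,0],[17,1],[19,3],[20,0],[22,2],[23,0],[24,0],[25,0],[25,7],[29,3],[30,5],[31,5],[34,0],[35,0],[36,0],[36,4],[36,7],[37,0],[37,7],[38,0],[38,7],[39,1],[40,0],[41,1],[42,6],[43,0],[45,2],[46,3],[47,5],[49,0],[50,1],[51,0],[52,1],[53,6],[55,3]]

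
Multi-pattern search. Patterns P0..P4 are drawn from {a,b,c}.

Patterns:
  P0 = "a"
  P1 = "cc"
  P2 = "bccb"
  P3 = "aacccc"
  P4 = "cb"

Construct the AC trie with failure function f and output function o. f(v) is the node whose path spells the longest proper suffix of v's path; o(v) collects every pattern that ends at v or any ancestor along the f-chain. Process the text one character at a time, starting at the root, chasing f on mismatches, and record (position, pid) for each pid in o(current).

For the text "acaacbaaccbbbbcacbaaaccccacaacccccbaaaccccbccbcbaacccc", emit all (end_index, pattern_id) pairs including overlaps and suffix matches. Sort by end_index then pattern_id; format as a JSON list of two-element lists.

Construct AC machine:
Trie (insert patterns):
  0='ε' goto a→1 b→4 c→2
  1='a' goto a→8  [P0 ends]
  2='c' goto b→13 c→3
  3='cc' goto ·  [P1 ends]
  4='b' goto c→5
  5='bc' goto c→6
  6='bcc' goto b→7
  7='bccb' goto ·  [P2 ends]
  8='aa' goto c→9
  9='aac' goto c→10
  10='aacc' goto c→11
  11='aaccc' goto c→12
  12='aacccc' goto ·  [P3 ends]
  13='cb' goto ·  [P4 ends]

BFS fail/out derivation:
  fail(1) 'a': from fail(0)=0 chase 'a': 0 ⇒ 0;  out={0}∪out(0)={0}
  fail(2) 'c': from fail(0)=0 chase 'c': 0 ⇒ 0;  out=∅∪out(0)=∅
  fail(4) 'b': from fail(0)=0 chase 'b': 0 ⇒ 0;  out=∅∪out(0)=∅
  fail(3) 'cc': from fail(2)=0 chase 'c': 0 ⇒ 2;  out={1}∪out(2)={1}
  fail(5) 'bc': from fail(4)=0 chase 'c': 0 ⇒ 2;  out=∅∪out(2)=∅
  fail(8) 'aa': from fail(1)=0 chase 'a': 0 ⇒ 1;  out=∅∪out(1)={0}
  fail(13) 'cb': from fail(2)=0 chase 'b': 0 ⇒ 4;  out={4}∪out(4)={4}
  fail(6) 'bcc': from fail(5)=2 chase 'c': 2 ⇒ 3;  out=∅∪out(3)={1}
  fail(9) 'aac': from fail(8)=1 chase 'c': 1→0 ⇒ 2;  out=∅∪out(2)=∅
  fail(7) 'bccb': from fail(6)=3 chase 'b': 3→2 ⇒ 13;  out={2}∪out(13)={2,4}
  fail(10) 'aacc': from fail(9)=2 chase 'c': 2 ⇒ 3;  out=∅∪out(3)={1}
  fail(11) 'aaccc': from fail(10)=3 chase 'c': 3→2 ⇒ 3;  out=∅∪out(3)={1}
  fail(12) 'aacccc': from fail(11)=3 chase 'c': 3→2 ⇒ 3;  out={3}∪out(3)={1,3}

Scan:
pos 0 'a': at 1  emit P0@[0:0]
pos 1 'c': at 2 (via fail)
pos 2 'a': at 1 (via fail)  emit P0@[2:2]
pos 3 'a': at 8  emit P0@[3:3]
pos 4 'c': at 9
pos 5 'b': at 13 (via fail)  emit P4@[4:5]
pos 6 'a': at 1 (via fail)  emit P0@[6:6]
pos 7 'a': at 8  emit P0@[7:7]
pos 8 'c': at 9
pos 9 'c': at 10  emit P1@[8:9]
pos 10 'b': at 13 (via fail)  emit P4@[9:10]
pos 11 'b': at 4 (via fail)
pos 12 'b': at 4 (via fail)
pos 13 'b': at 4 (via fail)
pos 14 'c': at 5
pos 15 'a': at 1 (via fail)  emit P0@[15:15]
pos 16 'c': at 2 (via fail)
pos 17 'b': at 13  emit P4@[16:17]
pos 18 'a': at 1 (via fail)  emit P0@[18:18]
pos 19 'a': at 8  emit P0@[19:19]
pos 20 'a': at 8 (via fail)  emit P0@[20:20]
pos 21 'c': at 9
pos 22 'c': at 10  emit P1@[21:22]
pos 23 'c': at 11  emit P1@[22:23]
pos 24 'c': at 12  emit P1@[23:24],P3@[19:24]
pos 25 'a': at 1 (via fail)  emit P0@[25:25]
pos 26 'c': at 2 (via fail)
pos 27 'a': at 1 (via fail)  emit P0@[27:27]
pos 28 'a': at 8  emit P0@[28:28]
pos 29 'c': at 9
pos 30 'c': at 10  emit P1@[29:30]
pos 31 'c': at 11  emit P1@[30:31]
pos 32 'c': at 12  emit P1@[31:32],P3@[27:32]
pos 33 'c': at 3 (via fail)  emit P1@[32:33]
pos 34 'b': at 13 (via fail)  emit P4@[33:34]
pos 35 'a': at 1 (via fail)  emit P0@[35:35]
pos 36 'a': at 8  emit P0@[36:36]
pos 37 'a': at 8 (via fail)  emit P0@[37:37]
pos 38 'c': at 9
pos 39 'c': at 10  emit P1@[38:39]
pos 40 'c': at 11  emit P1@[39:40]
pos 41 'c': at 12  emit P1@[40:41],P3@[36:41]
pos 42 'b': at 13 (via fail)  emit P4@[41:42]
pos 43 'c': at 5 (via fail)
pos 44 'c': at 6  emit P1@[43:44]
pos 45 'b': at 7  emit P2@[42:45],P4@[44:45]
pos 46 'c': at 5 (via fail)
pos 47 'b': at 13 (via fail)  emit P4@[46:47]
pos 48 'a': at 1 (via fail)  emit P0@[48:48]
pos 49 'a': at 8  emit P0@[49:49]
pos 50 'c': at 9
pos 51 'c': at 10  emit P1@[50:51]
pos 52 'c': at 11  emit P1@[51:52]
pos 53 'c': at 12  emit P1@[52:53],P3@[48:53]

Result: [[0,0],[2,0],[3,0],[5,4],[6,0],[7,0],[9,1],[10,4],[15,0],[17,4],[18,0],[19,0],[20,0],[22,1],[23,1],[24,1],[24,3],[25,0],[27,0],[28,0],[30,1],[31,1],[32,1],[32,3],[33,1],[34,4],[35,0],[36,0],[37,0],[39,1],[40,1],[41,1],[41,3],[42,4],[44,1],[45,2],[45,4],[47,4],[48,0],[49,0],[51,1],[52,1],[53,1],[53,3]]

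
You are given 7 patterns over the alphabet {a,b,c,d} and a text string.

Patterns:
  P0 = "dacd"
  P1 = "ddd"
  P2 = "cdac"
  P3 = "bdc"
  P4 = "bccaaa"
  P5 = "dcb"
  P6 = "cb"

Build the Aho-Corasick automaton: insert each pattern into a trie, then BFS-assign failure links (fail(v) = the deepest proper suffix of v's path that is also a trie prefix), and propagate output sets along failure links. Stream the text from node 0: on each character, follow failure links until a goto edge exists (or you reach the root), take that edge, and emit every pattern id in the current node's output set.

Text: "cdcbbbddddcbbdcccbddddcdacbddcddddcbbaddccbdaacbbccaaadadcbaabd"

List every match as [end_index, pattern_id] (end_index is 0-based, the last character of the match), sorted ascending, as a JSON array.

Build:
Trie (insert patterns):
  0='ε' goto b→11 c→7 d→1
  1='d' goto a→2 c→19 d→5
  2='da' goto c→3
  3='dac' goto d→4
  4='dacd' goto ·  ←P0
  5='dd' goto d→6
  6='ddd' goto ·  ←P1
  7='c' goto b→21 d→8
  8='cd' goto a→9
  9='cda' goto c→10
  10='cdac' goto ·  ←P2
  11='b' goto c→14 d→12
  12='bd' goto c→13
  13='bdc' goto ·  ←P3
  14='bc' goto c→15
  15='bcc' goto a→16
  16='bcca' goto a→17
  17='bccaa' goto a→18
  18='bccaaa' goto ·  ←P4
  19='dc' goto b→20
  20='dcb' goto ·  ←P5
  21='cb' goto ·  ←P6

Failure links (BFS by depth):
  n1('d'): parent n0 fail=0; on 'd' 0 → fail=0;  out ∅∪∅=∅
  n7('c'): parent n0 fail=0; on 'c' 0 → fail=0;  out ∅∪∅=∅
  n11('b'): parent n0 fail=0; on 'b' 0 → fail=0;  out ∅∪∅=∅
  n2('da'): parent n1 fail=0; on 'a' 0 → fail=0;  out ∅∪∅=∅
  n5('dd'): parent n1 fail=0; on 'd' 0 → fail=1;  out ∅∪∅=∅
  n8('cd'): parent n7 fail=0; on 'd' 0 → fail=1;  out ∅∪∅=∅
  n12('bd'): parent n11 fail=0; on 'd' 0 → fail=1;  out ∅∪∅=∅
  n14('bc'): parent n11 fail=0; on 'c' 0 → fail=7;  out ∅∪∅=∅
  n19('dc'): parent n1 fail=0; on 'c' 0 → fail=7;  out ∅∪∅=∅
  n21('cb'): parent n7 fail=0; on 'b' 0 → fail=11;  out {6}∪∅={6}
  n3('dac'): parent n2 fail=0; on 'c' 0 → fail=7;  out ∅∪∅=∅
  n6('ddd'): parent n5 fail=1; on 'd' 1 → fail=5;  out {1}∪∅={1}
  n9('cda'): parent n8 fail=1; on 'a' 1 → fail=2;  out ∅∪∅=∅
  n13('bdc'): parent n12 fail=1; on 'c' 1 → fail=19;  out {3}∪∅={3}
  n15('bcc'): parent n14 fail=7; on 'c' 7→0 → fail=7;  out ∅∪∅=∅
  n20('dcb'): parent n19 fail=7; on 'b' 7 → fail=21;  out {5}∪{6}={5,6}
  n4('dacd'): parent n3 fail=7; on 'd' 7 → fail=8;  out {0}∪∅={0}
  n10('cdac'): parent n9 fail=2; on 'c' 2 → fail=3;  out {2}∪∅={2}
  n16('bcca'): parent n15 fail=7; on 'a' 7→0 → fail=0;  out ∅∪∅=∅
  n17('bccaa'): parent n16 fail=0; on 'a' 0 → fail=0;  out ∅∪∅=∅
  n18('bccaaa'): parent n17 fail=0; on 'a' 0 → fail=0;  out {4}∪∅={4}

Run:
[0] read 'c'  n0⇒n7
[1] read 'd'  n7⇒n8
[2] read 'c'  n8⇒n19 ·f
[3] read 'b'  n19⇒n20  → match P5@[1:3],P6@[2:3]
[4] read 'b'  n20⇒n11 ·f
[5] read 'b'  n11⇒n11 ·f
[6] read 'd'  n11⇒n12
[7] read 'd'  n12⇒n5 ·f
[8] read 'd'  n5⇒n6  → match P1@[6:8]
[9] read 'd'  n6⇒n6 ·f  → match P1@[7:9]
[10] read 'c'  n6⇒n19 ·f
[11] read 'b'  n19⇒n20  → match P5@[9:11],P6@[10:11]
[12] read 'b'  n20⇒n11 ·f
[13] read 'd'  n11⇒n12
[14] read 'c'  n12⇒n13  → match P3@[12:14]
[15] read 'c'  n13⇒n7 ·f
[16] read 'c'  n7⇒n7 ·f
[17] read 'b'  n7⇒n21  → match P6@[16:17]
[18] read 'd'  n21⇒n12 ·f
[19] read 'd'  n12⇒n5 ·f
[20] read 'd'  n5⇒n6  → match P1@[18:20]
[21] read 'd'  n6⇒n6 ·f  → match P1@[19:21]
[22] read 'c'  n6⇒n19 ·f
[23] read 'd'  n19⇒n8 ·f
[24] read 'a'  n8⇒n9
[25] read 'c'  n9⇒n10  → match P2@[22:25]
[26] read 'b'  n10⇒n21 ·f  → match P6@[25:26]
[27] read 'd'  n21⇒n12 ·f
[28] read 'd'  n12⇒n5 ·f
[29] read 'c'  n5⇒n19 ·f
[30] read 'd'  n19⇒n8 ·f
[31] read 'd'  n8⇒n5 ·f
[32] read 'd'  n5⇒n6  → match P1@[30:32]
[33] read 'd'  n6⇒n6 ·f  → match P1@[31:33]
[34] read 'c'  n6⇒n19 ·f
[35] read 'b'  n19⇒n20  → match P5@[33:35],P6@[34:35]
[36] read 'b'  n20⇒n11 ·f
[37] read 'a'  n11⇒n0 ·f
[38] read 'd'  n0⇒n1
[39] read 'd'  n1⇒n5
[40] read 'c'  n5⇒n19 ·f
[41] read 'c'  n19⇒n7 ·f
[42] read 'b'  n7⇒n21  → match P6@[41:42]
[43] read 'd'  n21⇒n12 ·f
[44] read 'a'  n12⇒n2 ·f
[45] read 'a'  n2⇒n0 ·f
[46] read 'c'  n0⇒n7
[47] read 'b'  n7⇒n21  → match P6@[46:47]
[48] read 'b'  n21⇒n11 ·f
[49] read 'c'  n11⇒n14
[50] read 'c'  n14⇒n15
[51] read 'a'  n15⇒n16
[52] read 'a'  n16⇒n17
[53] read 'a'  n17⇒n18  → match P4@[48:53]
[54] read 'd'  n18⇒n1 ·f
[55] read 'a'  n1⇒n2
[56] read 'd'  n2⇒n1 ·f
[57] read 'c'  n1⇒n19
[58] read 'b'  n19⇒n20  → match P5@[56:58],P6@[57:58]
[59] read 'a'  n20⇒n0 ·f
[60] read 'a'  n0⇒n0
[61] read 'b'  n0⇒n11
[62] read 'd'  n11⇒n12

Matches: [[3,5],[3,6],[8,1],[9,1],[11,5],[11,6],[14,3],[17,6],[20,1],[21,1],[25,2],[26,6],[32,1],[33,1],[35,5],[35,6],[42,6],[47,6],[53,4],[58,5],[58,6]]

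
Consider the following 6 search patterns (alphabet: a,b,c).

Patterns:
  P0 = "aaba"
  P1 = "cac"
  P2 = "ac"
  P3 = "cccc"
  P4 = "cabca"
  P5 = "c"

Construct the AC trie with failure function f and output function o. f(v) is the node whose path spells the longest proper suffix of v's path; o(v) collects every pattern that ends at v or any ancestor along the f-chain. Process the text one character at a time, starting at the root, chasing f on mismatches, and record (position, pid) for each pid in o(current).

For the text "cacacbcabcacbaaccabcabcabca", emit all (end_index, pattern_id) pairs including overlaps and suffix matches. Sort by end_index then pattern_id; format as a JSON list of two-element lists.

Build:
Trie (insert patterns):
  n0 'ε': a→1 c→5
  n1 'a': a→2 c→8
  n2 'aa': b→3
  n3 'aab': a→4
  n4 'aaba': ·  ←P0
  n5 'c': a→6 c→9  ←P5
  n6 'ca': b→12 c→7
  n7 'cac': ·  ←P1
  n8 'ac': ·  ←P2
  n9 'cc': c→10
  n10 'ccc': c→11
  n11 'cccc': ·  ←P3
  n12 'cab': c→13
  n13 'cabc': a→14
  n14 'cabca': ·  ←P4

Failure links (BFS by depth):
  fail(1) 'a': from fail(0)=0 chase 'a': 0 ⇒ 0;  out=∅∪out(0)=∅
  fail(5) 'c': from fail(0)=0 chase 'c': 0 ⇒ 0;  out={5}∪out(0)={5}
  fail(2) 'aa': from fail(1)=0 chase 'a': 0 ⇒ 1;  out=∅∪out(1)=∅
  fail(6) 'ca': from fail(5)=0 chase 'a': 0 ⇒ 1;  out=∅∪out(1)=∅
  fail(8) 'ac': from fail(1)=0 chase 'c': 0 ⇒ 5;  out={2}∪out(5)={2,5}
  fail(9) 'cc': from fail(5)=0 chase 'c': 0 ⇒ 5;  out=∅∪out(5)={5}
  fail(3) 'aab': from fail(2)=1 chase 'b': 1→0 ⇒ 0;  out=∅∪out(0)=∅
  fail(7) 'cac': from fail(6)=1 chase 'c': 1 ⇒ 8;  out={1}∪out(8)={1,2,5}
  fail(10) 'ccc': from fail(9)=5 chase 'c': 5 ⇒ 9;  out=∅∪out(9)={5}
  fail(12) 'cab': from fail(6)=1 chase 'b': 1→0 ⇒ 0;  out=∅∪out(0)=∅
  fail(4) 'aaba': from fail(3)=0 chase 'a': 0 ⇒ 1;  out={0}∪out(1)={0}
  fail(11) 'cccc': from fail(10)=9 chase 'c': 9 ⇒ 10;  out={3}∪out(10)={3,5}
  fail(13) 'cabc': from fail(12)=0 chase 'c': 0 ⇒ 5;  out=∅∪out(5)={5}
  fail(14) 'cabca': from fail(13)=5 chase 'a': 5 ⇒ 6;  out={4}∪out(6)={4}

Scan:
i=0 'c': node 0→5  → match P5@[0:0]
i=1 'a': node 5→6
i=2 'c': node 6→7  → match P1@[0:2],P2@[1:2],P5@[2:2]
i=3 'a': node 7→6 (fail-walked)
i=4 'c': node 6→7  → match P1@[2:4],P2@[3:4],P5@[4:4]
i=5 'b': node 7→0 (fail-walked)
i=6 'c': node 0→5  → match P5@[6:6]
i=7 'a': node 5→6
i=8 'b': node 6→12
i=9 'c': node 12→13  → match P5@[9:9]
i=10 'a': node 13→14  → match P4@[6:10]
i=11 'c': node 14→7 (fail-walked)  → match P1@[9:11],P2@[10:11],P5@[11:11]
i=12 'b': node 7→0 (fail-walked)
i=13 'a': node 0→1
i=14 'a': node 1→2
i=15 'c': node 2→8 (fail-walked)  → match P2@[14:15],P5@[15:15]
i=16 'c': node 8→9 (fail-walked)  → match P5@[16:16]
i=17 'a': node 9→6 (fail-walked)
i=18 'b': node 6→12
i=19 'c': node 12→13  → match P5@[19:19]
i=20 'a': node 13→14  → match P4@[16:20]
i=21 'b': node 14→12 (fail-walked)
i=22 'c': node 12→13  → match P5@[22:22]
i=23 'a': node 13→14  → match P4@[19:23]
i=24 'b': node 14→12 (fail-walked)
i=25 'c': node 12→13  → match P5@[25:25]
i=26 'a': node 13→14  → match P4@[22:26]

Result: [[0,5],[2,1],[2,2],[2,5],[4,1],[4,2],[4,5],[6,5],[9,5],[10,4],[11,1],[11,2],[11,5],[15,2],[15,5],[16,5],[19,5],[20,4],[22,5],[23,4],[25,5],[26,4]]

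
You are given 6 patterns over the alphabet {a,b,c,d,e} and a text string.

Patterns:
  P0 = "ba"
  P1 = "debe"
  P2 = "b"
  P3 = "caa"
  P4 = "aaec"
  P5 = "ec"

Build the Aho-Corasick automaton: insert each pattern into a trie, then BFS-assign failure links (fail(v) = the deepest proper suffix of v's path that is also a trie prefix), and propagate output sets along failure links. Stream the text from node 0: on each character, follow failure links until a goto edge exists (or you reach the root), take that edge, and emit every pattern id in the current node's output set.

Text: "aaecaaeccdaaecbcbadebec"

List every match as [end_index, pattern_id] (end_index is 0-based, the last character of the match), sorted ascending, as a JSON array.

Build automaton:
Trie nodes:
  n0 'ε': a→10 b→1 c→7 d→3 e→14
  n1 'b': a→2  ←P2
  n2 'ba': ·  ←P0
  n3 'd': e→4
  n4 'de': b→5
  n5 'deb': e→6
  n6 'debe': ·  ←P1
  n7 'c': a→8
  n8 'ca': a→9
  n9 'caa': ·  ←P3
  n10 'a': a→11
  n11 'aa': e→12
  n12 'aae': c→13
  n13 'aaec': ·  ←P4
  n14 'e': c→15
  n15 'ec': ·  ←P5

BFS fail/out derivation:
  n1('b'): parent n0 fail=0; on 'b' 0 → fail=0;  out {2}∪∅={2}
  n3('d'): parent n0 fail=0; on 'd' 0 → fail=0;  out ∅∪∅=∅
  n7('c'): parent n0 fail=0; on 'c' 0 → fail=0;  out ∅∪∅=∅
  n10('a'): parent n0 fail=0; on 'a' 0 → fail=0;  out ∅∪∅=∅
  n14('e'): parent n0 fail=0; on 'e' 0 → fail=0;  out ∅∪∅=∅
  n2('ba'): parent n1 fail=0; on 'a' 0 → fail=10;  out {0}∪∅={0}
  n4('de'): parent n3 fail=0; on 'e' 0 → fail=14;  out ∅∪∅=∅
  n8('ca'): parent n7 fail=0; on 'a' 0 → fail=10;  out ∅∪∅=∅
  n11('aa'): parent n10 fail=0; on 'a' 0 → fail=10;  out ∅∪∅=∅
  n15('ec'): parent n14 fail=0; on 'c' 0 → fail=7;  out {5}∪∅={5}
  n5('deb'): parent n4 fail=14; on 'b' 14→0 → fail=1;  out ∅∪{2}={2}
  n9('caa'): parent n8 fail=10; on 'a' 10 → fail=11;  out {3}∪∅={3}
  n12('aae'): parent n11 fail=10; on 'e' 10→0 → fail=14;  out ∅∪∅=∅
  n6('debe'): parent n5 fail=1; on 'e' 1→0 → fail=14;  out {1}∪∅={1}
  n13('aaec'): parent n12 fail=14; on 'c' 14 → fail=15;  out {4}∪{5}={4,5}

Run:
[0] read 'a'  n0⇒n10
[1] read 'a'  n10⇒n11
[2] read 'e'  n11⇒n12
[3] read 'c'  n12⇒n13  emit P4@[0:3],P5@[2:3]
[4] read 'a'  n13⇒n8 (fail-walked)
[5] read 'a'  n8⇒n9  emit P3@[3:5]
[6] read 'e'  n9⇒n12 (fail-walked)
[7] read 'c'  n12⇒n13  emit P4@[4:7],P5@[6:7]
[8] read 'c'  n13⇒n7 (fail-walked)
[9] read 'd'  n7⇒n3 (fail-walked)
[10] read 'a'  n3⇒n10 (fail-walked)
[11] read 'a'  n10⇒n11
[12] read 'e'  n11⇒n12
[13] read 'c'  n12⇒n13  emit P4@[10:13],P5@[12:13]
[14] read 'b'  n13⇒n1 (fail-walked)  emit P2@[14:14]
[15] read 'c'  n1⇒n7 (fail-walked)
[16] read 'b'  n7⇒n1 (fail-walked)  emit P2@[16:16]
[17] read 'a'  n1⇒n2  emit P0@[16:17]
[18] read 'd'  n2⇒n3 (fail-walked)
[19] read 'e'  n3⇒n4
[20] read 'b'  n4⇒n5  emit P2@[20:20]
[21] read 'e'  n5⇒n6  emit P1@[18:21]
[22] read 'c'  n6⇒n15 (fail-walked)  emit P5@[21:22]

Result: [[3,4],[3,5],[5,3],[7,4],[7,5],[13,4],[13,5],[14,2],[16,2],[17,0],[20,2],[21,1],[22,5]]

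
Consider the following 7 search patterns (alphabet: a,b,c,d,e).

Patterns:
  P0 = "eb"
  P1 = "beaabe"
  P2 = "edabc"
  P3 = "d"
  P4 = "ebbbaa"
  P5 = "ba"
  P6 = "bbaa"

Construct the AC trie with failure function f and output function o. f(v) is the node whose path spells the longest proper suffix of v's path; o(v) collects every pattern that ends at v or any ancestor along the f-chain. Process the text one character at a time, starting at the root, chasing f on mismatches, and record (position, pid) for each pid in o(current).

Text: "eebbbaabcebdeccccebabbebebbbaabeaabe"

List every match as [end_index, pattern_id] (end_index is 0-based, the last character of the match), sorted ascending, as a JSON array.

Build:
Trie nodes:
  0='ε' goto b→3 d→13 e→1
  1='e' goto b→2 d→9
  2='eb' goto b→14  ←P0
  3='b' goto a→18 b→19 e→4
  4='be' goto a→5
  5='bea' goto a→6
  6='beaa' goto b→7
  7='beaab' goto e→8
  8='beaabe' goto ·  ←P1
  9='ed' goto a→10
  10='eda' goto b→11
  11='edab' goto c→12
  12='edabc' goto ·  ←P2
  13='d' goto ·  ←P3
  14='ebb' goto b→15
  15='ebbb' goto a→16
  16='ebbba' goto a→17
  17='ebbbaa' goto ·  ←P4
  18='ba' goto ·  ←P5
  19='bb' goto a→20
  20='bba' goto a→21
  21='bbaa' goto ·  ←P6

BFS fail/out derivation:
  fail(1) 'e': from fail(0)=0 chase 'e': 0 ⇒ 0;  out=∅∪out(0)=∅
  fail(3) 'b': from fail(0)=0 chase 'b': 0 ⇒ 0;  out=∅∪out(0)=∅
  fail(13) 'd': from fail(0)=0 chase 'd': 0 ⇒ 0;  out={3}∪out(0)={3}
  fail(2) 'eb': from fail(1)=0 chase 'b': 0 ⇒ 3;  out={0}∪out(3)={0}
  fail(4) 'be': from fail(3)=0 chase 'e': 0 ⇒ 1;  out=∅∪out(1)=∅
  fail(9) 'ed': from fail(1)=0 chase 'd': 0 ⇒ 13;  out=∅∪out(13)={3}
  fail(18) 'ba': from fail(3)=0 chase 'a': 0 ⇒ 0;  out={5}∪out(0)={5}
  fail(19) 'bb': from fail(3)=0 chase 'b': 0 ⇒ 3;  out=∅∪out(3)=∅
  fail(5) 'bea': from fail(4)=1 chase 'a': 1→0 ⇒ 0;  out=∅∪out(0)=∅
  fail(10) 'eda': from fail(9)=13 chase 'a': 13→0 ⇒ 0;  out=∅∪out(0)=∅
  fail(14) 'ebb': from fail(2)=3 chase 'b': 3 ⇒ 19;  out=∅∪out(19)=∅
  fail(20) 'bba': from fail(19)=3 chase 'a': 3 ⇒ 18;  out=∅∪out(18)={5}
  fail(6) 'beaa': from fail(5)=0 chase 'a': 0 ⇒ 0;  out=∅∪out(0)=∅
  fail(11) 'edab': from fail(10)=0 chase 'b': 0 ⇒ 3;  out=∅∪out(3)=∅
  fail(15) 'ebbb': from fail(14)=19 chase 'b': 19→3 ⇒ 19;  out=∅∪out(19)=∅
  fail(21) 'bbaa': from fail(20)=18 chase 'a': 18→0 ⇒ 0;  out={6}∪out(0)={6}
  fail(7) 'beaab': from fail(6)=0 chase 'b': 0 ⇒ 3;  out=∅∪out(3)=∅
  fail(12) 'edabc': from fail(11)=3 chase 'c': 3→0 ⇒ 0;  out={2}∪out(0)={2}
  fail(16) 'ebbba': from fail(15)=19 chase 'a': 19 ⇒ 20;  out=∅∪out(20)={5}
  fail(8) 'beaabe': from fail(7)=3 chase 'e': 3 ⇒ 4;  out={1}∪out(4)={1}
  fail(17) 'ebbbaa': from fail(16)=20 chase 'a': 20 ⇒ 21;  out={4}∪out(21)={4,6}

Text stream:
pos 0 'e': at 1
pos 1 'e': at 1 (fail-walked)
pos 2 'b': at 2  ** P0@[1:2]
pos 3 'b': at 14
pos 4 'b': at 15
pos 5 'a': at 16  ** P5@[4:5]
pos 6 'a': at 17  ** P4@[1:6],P6@[3:6]
pos 7 'b': at 3 (fail-walked)
pos 8 'c': at 0 (fail-walked)
pos 9 'e': at 1
pos 10 'b': at 2  ** P0@[9:10]
pos 11 'd': at 13 (fail-walked)  ** P3@[11:11]
pos 12 'e': at 1 (fail-walked)
pos 13 'c': at 0 (fail-walked)
pos 14 'c': at 0
pos 15 'c': at 0
pos 16 'c': at 0
pos 17 'e': at 1
pos 18 'b': at 2  ** P0@[17:18]
pos 19 'a': at 18 (fail-walked)  ** P5@[18:19]
pos 20 'b': at 3 (fail-walked)
pos 21 'b': at 19
pos 22 'e': at 4 (fail-walked)
pos 23 'b': at 2 (fail-walked)  ** P0@[22:23]
pos 24 'e': at 4 (fail-walked)
pos 25 'b': at 2 (fail-walked)  ** P0@[24:25]
pos 26 'b': at 14
pos 27 'b': at 15
pos 28 'a': at 16  ** P5@[27:28]
pos 29 'a': at 17  ** P4@[24:29],P6@[26:29]
pos 30 'b': at 3 (fail-walked)
pos 31 'e': at 4
pos 32 'a': at 5
pos 33 'a': at 6
pos 34 'b': at 7
pos 35 'e': at 8  ** P1@[30:35]

Matches: [[2,0],[5,5],[6,4],[6,6],[10,0],[11,3],[18,0],[19,5],[23,0],[25,0],[28,5],[29,4],[29,6],[35,1]]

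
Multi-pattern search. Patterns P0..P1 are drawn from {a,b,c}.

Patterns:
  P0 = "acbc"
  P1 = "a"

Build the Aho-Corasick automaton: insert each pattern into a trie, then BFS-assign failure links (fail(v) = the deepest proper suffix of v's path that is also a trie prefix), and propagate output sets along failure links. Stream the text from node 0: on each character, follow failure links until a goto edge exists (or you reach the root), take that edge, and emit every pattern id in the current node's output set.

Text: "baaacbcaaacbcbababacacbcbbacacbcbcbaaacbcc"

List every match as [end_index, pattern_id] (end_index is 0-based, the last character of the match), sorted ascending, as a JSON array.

Build:
Trie nodes:
  0='ε' goto a→1
  1='a' goto c→2  [P1 ends]
  2='ac' goto b→3
  3='acb' goto c→4
  4='acbc' goto ·  [P0 ends]

BFS fail/out derivation:
  n1('a'): parent n0 fail=0; on 'a' 0 → fail=0;  out {1}∪∅={1}
  n2('ac'): parent n1 fail=0; on 'c' 0 → fail=0;  out ∅∪∅=∅
  n3('acb'): parent n2 fail=0; on 'b' 0 → fail=0;  out ∅∪∅=∅
  n4('acbc'): parent n3 fail=0; on 'c' 0 → fail=0;  out {0}∪∅={0}

Text stream:
pos 0 'b': at 0
pos 1 'a': at 1  → match P1@[1:1]
pos 2 'a': at 1 (fail-walked)  → match P1@[2:2]
pos 3 'a': at 1 (fail-walked)  → match P1@[3:3]
pos 4 'c': at 2
pos 5 'b': at 3
pos 6 'c': at 4  → match P0@[3:6]
pos 7 'a': at 1 (fail-walked)  → match P1@[7:7]
pos 8 'a': at 1 (fail-walked)  → match P1@[8:8]
pos 9 'a': at 1 (fail-walked)  → match P1@[9:9]
pos 10 'c': at 2
pos 11 'b': at 3
pos 12 'c': at 4  → match P0@[9:12]
pos 13 'b': at 0 (fail-walked)
pos 14 'a': at 1  → match P1@[14:14]
pos 15 'b': at 0 (fail-walked)
pos 16 'a': at 1  → match P1@[16:16]
pos 17 'b': at 0 (fail-walked)
pos 18 'a': at 1  → match P1@[18:18]
pos 19 'c': at 2
pos 20 'a': at 1 (fail-walked)  → match P1@[20:20]
pos 21 'c': at 2
pos 22 'b': at 3
pos 23 'c': at 4  → match P0@[20:23]
pos 24 'b': at 0 (fail-walked)
pos 25 'b': at 0
pos 26 'a': at 1  → match P1@[26:26]
pos 27 'c': at 2
pos 28 'a': at 1 (fail-walked)  → match P1@[28:28]
pos 29 'c': at 2
pos 30 'b': at 3
pos 31 'c': at 4  → match P0@[28:31]
pos 32 'b': at 0 (fail-walked)
pos 33 'c': at 0
pos 34 'b': at 0
pos 35 'a': at 1  → match P1@[35:35]
pos 36 'a': at 1 (fail-walked)  → match P1@[36:36]
pos 37 'a': at 1 (fail-walked)  → match P1@[37:37]
pos 38 'c': at 2
pos 39 'b': at 3
pos 40 'c': at 4  → match P0@[37:40]
pos 41 'c': at 0 (fail-walked)

Result: [[1,1],[2,1],[3,1],[6,0],[7,1],[8,1],[9,1],[12,0],[14,1],[16,1],[18,1],[20,1],[23,0],[26,1],[28,1],[31,0],[35,1],[36,1],[37,1],[40,0]]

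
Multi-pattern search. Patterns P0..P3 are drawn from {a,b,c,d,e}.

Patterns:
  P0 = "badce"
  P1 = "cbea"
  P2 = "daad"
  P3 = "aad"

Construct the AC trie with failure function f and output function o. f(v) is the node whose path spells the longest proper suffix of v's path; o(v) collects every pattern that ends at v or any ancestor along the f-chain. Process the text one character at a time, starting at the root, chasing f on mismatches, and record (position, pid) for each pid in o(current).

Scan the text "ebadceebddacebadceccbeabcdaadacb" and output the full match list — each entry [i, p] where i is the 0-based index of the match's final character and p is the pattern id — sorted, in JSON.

Build:
Trie (insert patterns):
  n0 'ε': a→14 b→1 c→6 d→10
  n1 'b': a→2
  n2 'ba': d→3
  n3 'bad': c→4
  n4 'badc': e→5
  n5 'badce': ·  ←P0
  n6 'c': b→7
  n7 'cb': e→8
  n8 'cbe': a→9
  n9 'cbea': ·  ←P1
  n10 'd': a→11
  n11 'da': a→12
  n12 'daa': d→13
  n13 'daad': ·  ←P2
  n14 'a': a→15
  n15 'aa': d→16
  n16 'aad': ·  ←P3

Failure links (BFS by depth):
  fail(1) 'b': from fail(0)=0 chase 'b': 0 ⇒ 0;  out=∅∪out(0)=∅
  fail(6) 'c': from fail(0)=0 chase 'c': 0 ⇒ 0;  out=∅∪out(0)=∅
  fail(10) 'd': from fail(0)=0 chase 'd': 0 ⇒ 0;  out=∅∪out(0)=∅
  fail(14) 'a': from fail(0)=0 chase 'a': 0 ⇒ 0;  out=∅∪out(0)=∅
  fail(2) 'ba': from fail(1)=0 chase 'a': 0 ⇒ 14;  out=∅∪out(14)=∅
  fail(7) 'cb': from fail(6)=0 chase 'b': 0 ⇒ 1;  out=∅∪out(1)=∅
  fail(11) 'da': from fail(10)=0 chase 'a': 0 ⇒ 14;  out=∅∪out(14)=∅
  fail(15) 'aa': from fail(14)=0 chase 'a': 0 ⇒ 14;  out=∅∪out(14)=∅
  fail(3) 'bad': from fail(2)=14 chase 'd': 14→0 ⇒ 10;  out=∅∪out(10)=∅
  fail(8) 'cbe': from fail(7)=1 chase 'e': 1→0 ⇒ 0;  out=∅∪out(0)=∅
  fail(12) 'daa': from fail(11)=14 chase 'a': 14 ⇒ 15;  out=∅∪out(15)=∅
  fail(16) 'aad': from fail(15)=14 chase 'd': 14→0 ⇒ 10;  out={3}∪out(10)={3}
  fail(4) 'badc': from fail(3)=10 chase 'c': 10→0 ⇒ 6;  out=∅∪out(6)=∅
  fail(9) 'cbea': from fail(8)=0 chase 'a': 0 ⇒ 14;  out={1}∪out(14)={1}
  fail(13) 'daad': from fail(12)=15 chase 'd': 15 ⇒ 16;  out={2}∪out(16)={2,3}
  fail(5) 'badce': from fail(4)=6 chase 'e': 6→0 ⇒ 0;  out={0}∪out(0)={0}

Run:
i=0 'e': node 0→0
i=1 'b': node 0→1
i=2 'a': node 1→2
i=3 'd': node 2→3
i=4 'c': node 3→4
i=5 'e': node 4→5  emit P0@[1:5]
i=6 'e': node 5→0 (fail-walked)
i=7 'b': node 0→1
i=8 'd': node 1→10 (fail-walked)
i=9 'd': node 10→10 (fail-walked)
i=10 'a': node 10→11
i=11 'c': node 11→6 (fail-walked)
i=12 'e': node 6→0 (fail-walked)
i=13 'b': node 0→1
i=14 'a': node 1→2
i=15 'd': node 2→3
i=16 'c': node 3→4
i=17 'e': node 4→5  emit P0@[13:17]
i=18 'c': node 5→6 (fail-walked)
i=19 'c': node 6→6 (fail-walked)
i=20 'b': node 6→7
i=21 'e': node 7→8
i=22 'a': node 8→9  emit P1@[19:22]
i=23 'b': node 9→1 (fail-walked)
i=24 'c': node 1→6 (fail-walked)
i=25 'd': node 6→10 (fail-walked)
i=26 'a': node 10→11
i=27 'a': node 11→12
i=28 'd': node 12→13  emit P2@[25:28],P3@[26:28]
i=29 'a': node 13→11 (fail-walked)
i=30 'c': node 11→6 (fail-walked)
i=31 'b': node 6→7

Matches: [[5,0],[17,0],[22,1],[28,2],[28,3]]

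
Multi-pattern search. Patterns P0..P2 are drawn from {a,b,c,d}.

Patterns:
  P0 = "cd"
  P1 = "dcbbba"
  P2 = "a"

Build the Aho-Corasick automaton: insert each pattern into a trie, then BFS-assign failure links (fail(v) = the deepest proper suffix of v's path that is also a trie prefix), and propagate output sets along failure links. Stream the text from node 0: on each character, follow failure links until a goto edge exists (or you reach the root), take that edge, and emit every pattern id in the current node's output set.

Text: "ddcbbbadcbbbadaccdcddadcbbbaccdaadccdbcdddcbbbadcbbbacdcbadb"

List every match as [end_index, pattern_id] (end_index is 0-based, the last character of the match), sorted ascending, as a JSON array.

Build automaton:
Trie nodes:
  n0 'ε': a→9 c→1 d→3
  n1 'c': d→2
  n2 'cd': ·  [P0 ends]
  n3 'd': c→4
  n4 'dc': b→5
  n5 'dcb': b→6
  n6 'dcbb': b→7
  n7 'dcbbb': a→8
  n8 'dcbbba': ·  [P1 ends]
  n9 'a': ·  [P2 ends]

Failure links (BFS by depth):
  fail(1) 'c': from fail(0)=0 chase 'c': 0 ⇒ 0;  out=∅∪out(0)=∅
  fail(3) 'd': from fail(0)=0 chase 'd': 0 ⇒ 0;  out=∅∪out(0)=∅
  fail(9) 'a': from fail(0)=0 chase 'a': 0 ⇒ 0;  out={2}∪out(0)={2}
  fail(2) 'cd': from fail(1)=0 chase 'd': 0 ⇒ 3;  out={0}∪out(3)={0}
  fail(4) 'dc': from fail(3)=0 chase 'c': 0 ⇒ 1;  out=∅∪out(1)=∅
  fail(5) 'dcb': from fail(4)=1 chase 'b': 1→0 ⇒ 0;  out=∅∪out(0)=∅
  fail(6) 'dcbb': from fail(5)=0 chase 'b': 0 ⇒ 0;  out=∅∪out(0)=∅
  fail(7) 'dcbbb': from fail(6)=0 chase 'b': 0 ⇒ 0;  out=∅∪out(0)=∅
  fail(8) 'dcbbba': from fail(7)=0 chase 'a': 0 ⇒ 9;  out={1}∪out(9)={1,2}

Text stream:
pos 0 'd': at 3
pos 1 'd': at 3 (fail-walked)
pos 2 'c': at 4
pos 3 'b': at 5
pos 4 'b': at 6
pos 5 'b': at 7
pos 6 'a': at 8  → match P1@[1:6],P2@[6:6]
pos 7 'd': at 3 (fail-walked)
pos 8 'c': at 4
pos 9 'b': at 5
pos 10 'b': at 6
pos 11 'b': at 7
pos 12 'a': at 8  → match P1@[7:12],P2@[12:12]
pos 13 'd': at 3 (fail-walked)
pos 14 'a': at 9 (fail-walked)  → match P2@[14:14]
pos 15 'c': at 1 (fail-walked)
pos 16 'c': at 1 (fail-walked)
pos 17 'd': at 2  → match P0@[16:17]
pos 18 'c': at 4 (fail-walked)
pos 19 'd': at 2 (fail-walked)  → match P0@[18:19]
pos 20 'd': at 3 (fail-walked)
pos 21 'a': at 9 (fail-walked)  → match P2@[21:21]
pos 22 'd': at 3 (fail-walked)
pos 23 'c': at 4
pos 24 'b': at 5
pos 25 'b': at 6
pos 26 'b': at 7
pos 27 'a': at 8  → match P1@[22:27],P2@[27:27]
pos 28 'c': at 1 (fail-walked)
pos 29 'c': at 1 (fail-walked)
pos 30 'd': at 2  → match P0@[29:30]
pos 31 'a': at 9 (fail-walked)  → match P2@[31:31]
pos 32 'a': at 9 (fail-walked)  → match P2@[32:32]
pos 33 'd': at 3 (fail-walked)
pos 34 'c': at 4
pos 35 'c': at 1 (fail-walked)
pos 36 'd': at 2  → match P0@[35:36]
pos 37 'b': at 0 (fail-walked)
pos 38 'c': at 1
pos 39 'd': at 2  → match P0@[38:39]
pos 40 'd': at 3 (fail-walked)
pos 41 'd': at 3 (fail-walked)
pos 42 'c': at 4
pos 43 'b': at 5
pos 44 'b': at 6
pos 45 'b': at 7
pos 46 'a': at 8  → match P1@[41:46],P2@[46:46]
pos 47 'd': at 3 (fail-walked)
pos 48 'c': at 4
pos 49 'b': at 5
pos 50 'b': at 6
pos 51 'b': at 7
pos 52 'a': at 8  → match P1@[47:52],P2@[52:52]
pos 53 'c': at 1 (fail-walked)
pos 54 'd': at 2  → match P0@[53:54]
pos 55 'c': at 4 (fail-walked)
pos 56 'b': at 5
pos 57 'a': at 9 (fail-walked)  → match P2@[57:57]
pos 58 'd': at 3 (fail-walked)
pos 59 'b': at 0 (fail-walked)

Matches: [[6,1],[6,2],[12,1],[12,2],[14,2],[17,0],[19,0],[21,2],[27,1],[27,2],[30,0],[31,2],[32,2],[36,0],[39,0],[46,1],[46,2],[52,1],[52,2],[54,0],[57,2]]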